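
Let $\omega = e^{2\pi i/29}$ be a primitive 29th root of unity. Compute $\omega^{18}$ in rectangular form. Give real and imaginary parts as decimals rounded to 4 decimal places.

ω^18 = e^(2πi·18/29) = e^(i·36π/29)
= cos(36π/29) + i sin(36π/29)
= -0.7260 - 0.6877i


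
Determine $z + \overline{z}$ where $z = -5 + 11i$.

z + conjugate(z) = (a + bi) + (a - bi) = 2a
= 2 * (-5) = -10


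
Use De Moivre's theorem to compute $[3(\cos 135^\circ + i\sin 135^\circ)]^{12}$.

By De Moivre: z^n = r^n(cos(nθ) + i sin(nθ))
= 3^12(cos(12*135°) + i sin(12*135°))
= 531441(cos 180° + i sin 180°)
= -531441


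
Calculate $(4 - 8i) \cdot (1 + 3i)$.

(a1*a2 - b1*b2) + (a1*b2 + b1*a2)i
= (4 - (-24)) + (12 + (-8))i
= 28 + 4i


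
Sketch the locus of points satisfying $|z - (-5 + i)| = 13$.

|z - z0| = r describes a circle centered at z0 with radius r
Here z0 = -5 + i and r = 13
Locus: Circle centered at (-5, 1) with radius 13


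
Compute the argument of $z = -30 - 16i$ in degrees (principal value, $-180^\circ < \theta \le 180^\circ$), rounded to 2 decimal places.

θ = arctan(b/a) = arctan(-16/-30) (quadrant-adjusted) = -151.93°


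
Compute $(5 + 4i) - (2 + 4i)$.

(5 - 2) + (4 - 4)i = 3


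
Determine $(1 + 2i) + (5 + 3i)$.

(1 + 5) + (2 + 3)i = 6 + 5i


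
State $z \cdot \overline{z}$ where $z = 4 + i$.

z * conjugate(z) = |z|^2 = a^2 + b^2
= 4^2 + 1^2 = 17


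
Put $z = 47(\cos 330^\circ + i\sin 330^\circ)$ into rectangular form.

a = r cos θ = 47 * sqrt(3)/2 = 47*sqrt(3)/2
b = r sin θ = 47 * -1/2 = -47/2
z = 47*sqrt(3)/2 - (47/2)i


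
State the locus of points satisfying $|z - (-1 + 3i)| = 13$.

|z - z0| = r describes a circle centered at z0 with radius r
Here z0 = -1 + 3i and r = 13
Locus: Circle centered at (-1, 3) with radius 13


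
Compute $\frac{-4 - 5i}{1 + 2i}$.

Multiply numerator and denominator by conjugate (1 - 2i):
= (-4 - 5i)(1 - 2i) / (1^2 + 2^2)
= (-14 + 3i) / 5
= -14/5 + (3/5)i


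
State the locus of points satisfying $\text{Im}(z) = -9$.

Im(z) = y where z = x + yi; the equation y = -9 is satisfied by all points with that y-coordinate
Locus: Horizontal line y = -9


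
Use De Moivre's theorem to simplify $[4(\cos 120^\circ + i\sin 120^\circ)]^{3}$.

By De Moivre: z^n = r^n(cos(nθ) + i sin(nθ))
= 4^3(cos(3*120°) + i sin(3*120°))
= 64(cos 0° + i sin 0°)
= 64


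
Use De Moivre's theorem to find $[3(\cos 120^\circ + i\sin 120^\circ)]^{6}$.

By De Moivre: z^n = r^n(cos(nθ) + i sin(nθ))
= 3^6(cos(6*120°) + i sin(6*120°))
= 729(cos 0° + i sin 0°)
= 729


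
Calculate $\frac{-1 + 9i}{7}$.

Divisor is real, so divide each part by 7:
= -1/7 + (9/7)i


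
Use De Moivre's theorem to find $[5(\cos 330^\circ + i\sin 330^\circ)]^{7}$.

By De Moivre: z^n = r^n(cos(nθ) + i sin(nθ))
= 5^7(cos(7*330°) + i sin(7*330°))
= 78125(cos 150° + i sin 150°)
= -78125*sqrt(3)/2 + (78125/2)i


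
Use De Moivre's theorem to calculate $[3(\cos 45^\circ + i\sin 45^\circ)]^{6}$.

By De Moivre: z^n = r^n(cos(nθ) + i sin(nθ))
= 3^6(cos(6*45°) + i sin(6*45°))
= 729(cos 270° + i sin 270°)
= -729i


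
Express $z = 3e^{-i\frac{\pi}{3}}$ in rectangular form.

a = r cos θ = 3 * 1/2 = 3/2
b = r sin θ = 3 * -sqrt(3)/2 = -3*sqrt(3)/2
z = 3/2 - (3*sqrt(3)/2)i


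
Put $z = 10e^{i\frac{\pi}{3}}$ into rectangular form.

a = r cos θ = 10 * 1/2 = 5
b = r sin θ = 10 * sqrt(3)/2 = 5*sqrt(3)
z = 5 + 5*sqrt(3)i


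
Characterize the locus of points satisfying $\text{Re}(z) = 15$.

Re(z) = x where z = x + yi; the equation x = 15 is satisfied by all points with that x-coordinate
Locus: Vertical line x = 15


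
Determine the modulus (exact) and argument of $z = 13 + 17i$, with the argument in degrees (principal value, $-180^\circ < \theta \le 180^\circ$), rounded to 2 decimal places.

|z| = sqrt(13^2 + 17^2) = sqrt(458)
arg(z) = arctan(b/a) = arctan(17/13) (quadrant-adjusted) = 52.59°


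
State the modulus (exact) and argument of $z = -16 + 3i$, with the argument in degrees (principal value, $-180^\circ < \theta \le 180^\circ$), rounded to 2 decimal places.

|z| = sqrt((-16)^2 + 3^2) = sqrt(265)
arg(z) = arctan(b/a) = arctan(3/-16) (quadrant-adjusted) = 169.38°


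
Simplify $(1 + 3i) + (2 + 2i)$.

(1 + 2) + (3 + 2)i = 3 + 5i


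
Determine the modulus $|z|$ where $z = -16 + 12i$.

|z| = sqrt(a^2 + b^2) = sqrt((-16)^2 + 12^2) = sqrt(400) = 20


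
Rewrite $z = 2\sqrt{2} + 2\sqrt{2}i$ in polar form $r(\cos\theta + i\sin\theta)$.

r = |z| = sqrt(a^2 + b^2) = sqrt((2*sqrt(2))^2 + (2*sqrt(2))^2) = sqrt(8 + 8) = sqrt(16) = 4
θ = arctan(b/a) = arctan(2.8284/2.8284) (quadrant-adjusted) = 45°
z = 4(cos 45° + i sin 45°)


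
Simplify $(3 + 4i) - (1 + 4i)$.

(3 - 1) + (4 - 4)i = 2


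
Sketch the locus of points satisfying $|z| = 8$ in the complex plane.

|z| = 8 means sqrt(x^2 + y^2) = 8
This is a circle of radius 8 centered at the origin


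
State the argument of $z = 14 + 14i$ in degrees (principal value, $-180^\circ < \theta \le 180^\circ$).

θ = arctan(b/a) = arctan(14/14) (quadrant-adjusted) = 45°


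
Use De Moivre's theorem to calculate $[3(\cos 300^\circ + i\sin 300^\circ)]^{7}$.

By De Moivre: z^n = r^n(cos(nθ) + i sin(nθ))
= 3^7(cos(7*300°) + i sin(7*300°))
= 2187(cos 300° + i sin 300°)
= 2187/2 - (2187*sqrt(3)/2)i


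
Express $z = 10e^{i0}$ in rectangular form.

a = r cos θ = 10 * 1 = 10
b = r sin θ = 10 * 0 = 0
z = 10


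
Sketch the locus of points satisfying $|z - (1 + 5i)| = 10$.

|z - z0| = r describes a circle centered at z0 with radius r
Here z0 = 1 + 5i and r = 10
Locus: Circle centered at (1, 5) with radius 10


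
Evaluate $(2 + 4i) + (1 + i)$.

(2 + 1) + (4 + 1)i = 3 + 5i


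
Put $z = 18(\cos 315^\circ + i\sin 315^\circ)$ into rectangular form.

a = r cos θ = 18 * sqrt(2)/2 = 9*sqrt(2)
b = r sin θ = 18 * -sqrt(2)/2 = -9*sqrt(2)
z = 9*sqrt(2) - 9*sqrt(2)i


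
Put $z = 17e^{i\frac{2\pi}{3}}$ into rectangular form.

a = r cos θ = 17 * -1/2 = -17/2
b = r sin θ = 17 * sqrt(3)/2 = 17*sqrt(3)/2
z = -17/2 + (17*sqrt(3)/2)i


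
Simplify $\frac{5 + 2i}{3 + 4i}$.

Multiply numerator and denominator by conjugate (3 - 4i):
= (5 + 2i)(3 - 4i) / (3^2 + 4^2)
= (23 - 14i) / 25
= 23/25 - (14/25)i


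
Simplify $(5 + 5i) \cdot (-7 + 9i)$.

(a1*a2 - b1*b2) + (a1*b2 + b1*a2)i
= (-35 - 45) + (45 + (-35))i
= -80 + 10i


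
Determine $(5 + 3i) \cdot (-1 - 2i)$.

(a1*a2 - b1*b2) + (a1*b2 + b1*a2)i
= (-5 - (-6)) + (-10 + (-3))i
= 1 - 13i


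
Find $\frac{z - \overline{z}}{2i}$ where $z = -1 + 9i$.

z - conjugate(z) = 2bi
(z - conjugate(z))/(2i) = 2bi/(2i) = b = 9


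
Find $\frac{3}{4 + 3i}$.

Multiply numerator and denominator by conjugate (4 - 3i):
= (3)(4 - 3i) / (4^2 + 3^2)
= (12 - 9i) / 25
= 12/25 - (9/25)i


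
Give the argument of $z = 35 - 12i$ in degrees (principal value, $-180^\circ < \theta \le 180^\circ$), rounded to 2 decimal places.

θ = arctan(b/a) = arctan(-12/35) (quadrant-adjusted) = -18.92°


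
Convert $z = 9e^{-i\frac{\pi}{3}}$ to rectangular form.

a = r cos θ = 9 * 1/2 = 9/2
b = r sin θ = 9 * -sqrt(3)/2 = -9*sqrt(3)/2
z = 9/2 - (9*sqrt(3)/2)i


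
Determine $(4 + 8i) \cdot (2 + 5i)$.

(a1*a2 - b1*b2) + (a1*b2 + b1*a2)i
= (8 - 40) + (20 + 16)i
= -32 + 36i


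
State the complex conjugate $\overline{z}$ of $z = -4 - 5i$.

If z = a + bi, then conjugate(z) = a - bi
conjugate(-4 - 5i) = -4 + 5i


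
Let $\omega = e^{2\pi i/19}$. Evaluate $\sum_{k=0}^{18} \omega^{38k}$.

Since 19 divides 38, ω^38 = (ω^19)^2 = 1^2 = 1, so every term is 1.
Sum = 19 · 1 = 19


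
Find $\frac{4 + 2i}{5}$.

Divisor is real, so divide each part by 5:
= 4/5 + (2/5)i


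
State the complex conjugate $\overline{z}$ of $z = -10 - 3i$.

If z = a + bi, then conjugate(z) = a - bi
conjugate(-10 - 3i) = -10 + 3i


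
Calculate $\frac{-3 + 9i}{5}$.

Divisor is real, so divide each part by 5:
= -3/5 + (9/5)i


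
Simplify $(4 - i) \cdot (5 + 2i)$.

(a1*a2 - b1*b2) + (a1*b2 + b1*a2)i
= (20 - (-2)) + (8 + (-5))i
= 22 + 3i


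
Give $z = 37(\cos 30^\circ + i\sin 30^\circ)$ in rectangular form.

a = r cos θ = 37 * sqrt(3)/2 = 37*sqrt(3)/2
b = r sin θ = 37 * 1/2 = 37/2
z = 37*sqrt(3)/2 + (37/2)i


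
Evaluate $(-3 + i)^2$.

(a + bi)^2 = a^2 - b^2 + 2abi
= (-3)^2 - 1^2 + 2*(-3)*1i
= 8 - 6i


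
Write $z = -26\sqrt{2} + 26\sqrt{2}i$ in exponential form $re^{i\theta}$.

r = |z| = sqrt((-26*sqrt(2))^2 + (26*sqrt(2))^2) = sqrt(1352 + 1352) = sqrt(2704) = 52
θ = arctan(b/a) = arctan(36.7696/-36.7696) (quadrant-adjusted) = 135° = 3π/4
z = 52e^(i*3π/4)


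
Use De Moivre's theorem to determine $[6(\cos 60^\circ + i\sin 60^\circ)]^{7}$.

By De Moivre: z^n = r^n(cos(nθ) + i sin(nθ))
= 6^7(cos(7*60°) + i sin(7*60°))
= 279936(cos 60° + i sin 60°)
= 139968 + 139968*sqrt(3)i


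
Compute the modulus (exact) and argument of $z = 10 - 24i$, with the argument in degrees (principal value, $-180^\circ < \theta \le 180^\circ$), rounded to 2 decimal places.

|z| = sqrt(10^2 + (-24)^2) = 26
arg(z) = arctan(b/a) = arctan(-24/10) (quadrant-adjusted) = -67.38°


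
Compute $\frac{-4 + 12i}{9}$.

Divisor is real, so divide each part by 9:
= -4/9 + (4/3)i


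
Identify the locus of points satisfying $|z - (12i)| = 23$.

|z - z0| = r describes a circle centered at z0 with radius r
Here z0 = 12i and r = 23
Locus: Circle centered at (0, 12) with radius 23


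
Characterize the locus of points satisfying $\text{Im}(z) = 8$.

Im(z) = y where z = x + yi; the equation y = 8 is satisfied by all points with that y-coordinate
Locus: Horizontal line y = 8


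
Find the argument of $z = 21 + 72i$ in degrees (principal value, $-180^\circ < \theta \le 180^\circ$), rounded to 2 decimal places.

θ = arctan(b/a) = arctan(72/21) (quadrant-adjusted) = 73.74°


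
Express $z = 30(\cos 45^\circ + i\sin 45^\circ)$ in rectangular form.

a = r cos θ = 30 * sqrt(2)/2 = 15*sqrt(2)
b = r sin θ = 30 * sqrt(2)/2 = 15*sqrt(2)
z = 15*sqrt(2) + 15*sqrt(2)i


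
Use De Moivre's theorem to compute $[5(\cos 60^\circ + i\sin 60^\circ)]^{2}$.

By De Moivre: z^n = r^n(cos(nθ) + i sin(nθ))
= 5^2(cos(2*60°) + i sin(2*60°))
= 25(cos 120° + i sin 120°)
= -25/2 + (25*sqrt(3)/2)i


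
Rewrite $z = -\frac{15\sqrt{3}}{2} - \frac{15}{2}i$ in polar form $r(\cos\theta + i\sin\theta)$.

r = |z| = sqrt(a^2 + b^2) = sqrt((-15*sqrt(3)/2)^2 + (-15/2)^2) = sqrt(675/4 + 225/4) = sqrt(225) = 15
θ = arctan(b/a) = arctan(-7.5/-12.9904) (quadrant-adjusted) = 210°
z = 15(cos 210° + i sin 210°)


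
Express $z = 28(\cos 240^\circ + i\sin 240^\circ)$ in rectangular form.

a = r cos θ = 28 * -1/2 = -14
b = r sin θ = 28 * -sqrt(3)/2 = -14*sqrt(3)
z = -14 - 14*sqrt(3)i


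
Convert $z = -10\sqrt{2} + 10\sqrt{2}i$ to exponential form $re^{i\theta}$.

r = |z| = sqrt((-10*sqrt(2))^2 + (10*sqrt(2))^2) = sqrt(200 + 200) = sqrt(400) = 20
θ = arctan(b/a) = arctan(14.1421/-14.1421) (quadrant-adjusted) = 135° = 3π/4
z = 20e^(i*3π/4)


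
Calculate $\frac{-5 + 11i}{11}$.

Divisor is real, so divide each part by 11:
= -5/11 + i


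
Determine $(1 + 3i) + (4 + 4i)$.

(1 + 4) + (3 + 4)i = 5 + 7i


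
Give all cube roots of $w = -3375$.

|w| = 3375, arg(w) = 180°
Root modulus = 3375^(1/3) = 15
Root arguments: θ_k = (180° + 360°k)/3 for k = 0, 1, ..., 2
Roots: 15/2 + (15*sqrt(3)/2)i, -15, 15/2 - (15*sqrt(3)/2)i


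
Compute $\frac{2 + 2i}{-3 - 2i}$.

Multiply numerator and denominator by conjugate (-3 + 2i):
= (2 + 2i)(-3 + 2i) / ((-3)^2 + (-2)^2)
= (-10 - 2i) / 13
= -10/13 - (2/13)i


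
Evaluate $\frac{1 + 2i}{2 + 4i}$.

Multiply numerator and denominator by conjugate (2 - 4i):
= (1 + 2i)(2 - 4i) / (2^2 + 4^2)
= (10) / 20
Divide through by 10: (1) / 2
= 1/2


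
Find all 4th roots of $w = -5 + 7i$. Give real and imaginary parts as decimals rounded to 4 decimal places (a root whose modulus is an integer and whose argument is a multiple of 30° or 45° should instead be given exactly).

|w| = sqrt(74) ≈ 8.602325, arg(w) ≈ 125.537678°
Root modulus = sqrt(74)^(1/4) ≈ 1.712592
Root arguments: θ_k = (arg(w) + 360°k)/4 for k = 0, 1, ..., 3
Compute each root as (root modulus)(cos θ_k + i sin θ_k) using full-precision intermediates, then round to 4 decimal places.
Roots: 1.4620 + 0.8919i, -0.8919 + 1.4620i, -1.4620 - 0.8919i, 0.8919 - 1.4620i


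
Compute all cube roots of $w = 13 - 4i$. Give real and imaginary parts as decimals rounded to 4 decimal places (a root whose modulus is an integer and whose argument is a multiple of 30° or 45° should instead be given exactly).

|w| = sqrt(185) ≈ 13.601471, arg(w) ≈ 342.897271°
Root modulus = sqrt(185)^(1/3) ≈ 2.387052
Root arguments: θ_k = (arg(w) + 360°k)/3 for k = 0, 1, ..., 2
Compute each root as (root modulus)(cos θ_k + i sin θ_k) using full-precision intermediates, then round to 4 decimal places.
Roots: -0.9823 + 2.1756i, -1.3930 - 1.9385i, 2.3752 - 0.2371i


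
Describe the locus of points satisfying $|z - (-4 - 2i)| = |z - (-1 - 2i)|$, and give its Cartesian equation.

|z - z1| = |z - z2| means z is equidistant from z1 and z2,
i.e. the perpendicular bisector of the segment from (-4, -2) to (-1, -2) (midpoint (-5/2, -2)).
With z = x + yi, square both sides:
(x - (-4))^2 + (y - (-2))^2 = (x - (-1))^2 + (y - (-2))^2
The x^2 and y^2 terms cancel: 6x + 0y = 5 - 20 = -15
Simplify: x = -5/2
Locus: Perpendicular bisector of the segment from (-4, -2) to (-1, -2): the line x = -5/2


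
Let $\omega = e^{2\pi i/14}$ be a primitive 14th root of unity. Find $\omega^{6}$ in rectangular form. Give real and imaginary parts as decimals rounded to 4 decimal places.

ω^6 = e^(2πi·6/14) = e^(i·6π/7)
= cos(6π/7) + i sin(6π/7)
= -0.9010 + 0.4339i


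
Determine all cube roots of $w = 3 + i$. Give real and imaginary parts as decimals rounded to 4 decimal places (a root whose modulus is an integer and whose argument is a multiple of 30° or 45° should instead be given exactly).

|w| = sqrt(10) ≈ 3.162278, arg(w) ≈ 18.434949°
Root modulus = sqrt(10)^(1/3) ≈ 1.467799
Root arguments: θ_k = (arg(w) + 360°k)/3 for k = 0, 1, ..., 2
Compute each root as (root modulus)(cos θ_k + i sin θ_k) using full-precision intermediates, then round to 4 decimal places.
Roots: 1.4594 + 0.1571i, -0.8658 + 1.1853i, -0.5936 - 1.3424i


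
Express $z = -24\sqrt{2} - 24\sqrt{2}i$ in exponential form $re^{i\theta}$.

r = |z| = sqrt((-24*sqrt(2))^2 + (-24*sqrt(2))^2) = sqrt(1152 + 1152) = sqrt(2304) = 48
θ = arctan(b/a) = arctan(-33.9411/-33.9411) (quadrant-adjusted) = -135° = -3π/4
z = 48e^(-i*3π/4)


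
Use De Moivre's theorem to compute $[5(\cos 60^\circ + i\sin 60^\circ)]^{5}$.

By De Moivre: z^n = r^n(cos(nθ) + i sin(nθ))
= 5^5(cos(5*60°) + i sin(5*60°))
= 3125(cos 300° + i sin 300°)
= 3125/2 - (3125*sqrt(3)/2)i


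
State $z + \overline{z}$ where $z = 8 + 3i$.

z + conjugate(z) = (a + bi) + (a - bi) = 2a
= 2 * 8 = 16


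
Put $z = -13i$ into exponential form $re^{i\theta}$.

r = |z| = sqrt((0)^2 + (-13)^2) = sqrt(0 + 169) = sqrt(169) = 13
a = 0 and b < 0, so z lies on the negative imaginary axis: θ = -90° = -π/2
z = 13e^(-i*π/2)


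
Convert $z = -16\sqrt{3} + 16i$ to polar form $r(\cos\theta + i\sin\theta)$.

r = |z| = sqrt(a^2 + b^2) = sqrt((-16*sqrt(3))^2 + (16)^2) = sqrt(768 + 256) = sqrt(1024) = 32
θ = arctan(b/a) = arctan(16/-27.7128) (quadrant-adjusted) = 150°
z = 32(cos 150° + i sin 150°)


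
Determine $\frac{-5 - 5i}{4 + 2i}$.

Multiply numerator and denominator by conjugate (4 - 2i):
= (-5 - 5i)(4 - 2i) / (4^2 + 2^2)
= (-30 - 10i) / 20
Divide through by 10: (-3 - i) / 2
= -3/2 - (1/2)i


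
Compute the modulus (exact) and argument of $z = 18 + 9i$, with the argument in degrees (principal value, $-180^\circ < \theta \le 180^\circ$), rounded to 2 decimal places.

|z| = sqrt(18^2 + 9^2) = sqrt(405)
arg(z) = arctan(b/a) = arctan(9/18) (quadrant-adjusted) = 26.57°


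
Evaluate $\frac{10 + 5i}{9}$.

Divisor is real, so divide each part by 9:
= 10/9 + (5/9)i


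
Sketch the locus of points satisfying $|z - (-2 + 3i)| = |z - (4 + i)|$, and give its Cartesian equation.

|z - z1| = |z - z2| means z is equidistant from z1 and z2,
i.e. the perpendicular bisector of the segment from (-2, 3) to (4, 1) (midpoint (1, 2)).
With z = x + yi, square both sides:
(x - (-2))^2 + (y - 3)^2 = (x - 4)^2 + (y - 1)^2
The x^2 and y^2 terms cancel: 12x + (-4)y = 17 - 13 = 4
Simplify: 3x - y = 1
Locus: Perpendicular bisector of the segment from (-2, 3) to (4, 1): the line 3x - y = 1


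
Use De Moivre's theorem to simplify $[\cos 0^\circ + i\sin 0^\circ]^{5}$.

By De Moivre: z^n = r^n(cos(nθ) + i sin(nθ))
= 1^5(cos(5*0°) + i sin(5*0°))
= 1(cos 0° + i sin 0°)
= 1


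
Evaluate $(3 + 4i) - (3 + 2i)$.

(3 - 3) + (4 - 2)i = 2i


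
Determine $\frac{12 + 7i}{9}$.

Divisor is real, so divide each part by 9:
= 4/3 + (7/9)i


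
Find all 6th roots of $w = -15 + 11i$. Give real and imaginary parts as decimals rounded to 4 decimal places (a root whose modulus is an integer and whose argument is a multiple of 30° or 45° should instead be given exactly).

|w| = sqrt(346) ≈ 18.601075, arg(w) ≈ 143.746162°
Root modulus = sqrt(346)^(1/6) ≈ 1.627757
Root arguments: θ_k = (arg(w) + 360°k)/6 for k = 0, 1, ..., 5
Compute each root as (root modulus)(cos θ_k + i sin θ_k) using full-precision intermediates, then round to 4 decimal places.
Roots: 1.4875 + 0.6610i, 0.1713 + 1.6187i, -1.3162 + 0.9577i, -1.4875 - 0.6610i, -0.1713 - 1.6187i, 1.3162 - 0.9577i


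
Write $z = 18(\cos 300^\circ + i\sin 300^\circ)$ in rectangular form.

a = r cos θ = 18 * 1/2 = 9
b = r sin θ = 18 * -sqrt(3)/2 = -9*sqrt(3)
z = 9 - 9*sqrt(3)i


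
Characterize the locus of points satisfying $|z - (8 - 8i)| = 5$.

|z - z0| = r describes a circle centered at z0 with radius r
Here z0 = 8 - 8i and r = 5
Locus: Circle centered at (8, -8) with radius 5


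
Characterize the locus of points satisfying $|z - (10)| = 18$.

|z - z0| = r describes a circle centered at z0 with radius r
Here z0 = 10 and r = 18
Locus: Circle centered at (10, 0) with radius 18


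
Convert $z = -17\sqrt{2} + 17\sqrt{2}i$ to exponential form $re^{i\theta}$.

r = |z| = sqrt((-17*sqrt(2))^2 + (17*sqrt(2))^2) = sqrt(578 + 578) = sqrt(1156) = 34
θ = arctan(b/a) = arctan(24.0416/-24.0416) (quadrant-adjusted) = 135° = 3π/4
z = 34e^(i*3π/4)


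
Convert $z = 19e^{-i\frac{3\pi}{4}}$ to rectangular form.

a = r cos θ = 19 * -sqrt(2)/2 = -19*sqrt(2)/2
b = r sin θ = 19 * -sqrt(2)/2 = -19*sqrt(2)/2
z = -19*sqrt(2)/2 - (19*sqrt(2)/2)i


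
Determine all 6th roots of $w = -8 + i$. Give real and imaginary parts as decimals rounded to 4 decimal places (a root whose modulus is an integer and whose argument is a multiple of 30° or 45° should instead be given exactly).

|w| = sqrt(65) ≈ 8.062258, arg(w) ≈ 172.874984°
Root modulus = sqrt(65)^(1/6) ≈ 1.416042
Root arguments: θ_k = (arg(w) + 360°k)/6 for k = 0, 1, ..., 5
Compute each root as (root modulus)(cos θ_k + i sin θ_k) using full-precision intermediates, then round to 4 decimal places.
Roots: 1.2407 + 0.6825i, 0.0293 + 1.4157i, -1.2114 + 0.7333i, -1.2407 - 0.6825i, -0.0293 - 1.4157i, 1.2114 - 0.7333i


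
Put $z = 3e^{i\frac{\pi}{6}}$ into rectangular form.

a = r cos θ = 3 * sqrt(3)/2 = 3*sqrt(3)/2
b = r sin θ = 3 * 1/2 = 3/2
z = 3*sqrt(3)/2 + (3/2)i


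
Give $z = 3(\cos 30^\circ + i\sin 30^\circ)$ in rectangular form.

a = r cos θ = 3 * sqrt(3)/2 = 3*sqrt(3)/2
b = r sin θ = 3 * 1/2 = 3/2
z = 3*sqrt(3)/2 + (3/2)i


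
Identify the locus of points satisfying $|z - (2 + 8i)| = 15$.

|z - z0| = r describes a circle centered at z0 with radius r
Here z0 = 2 + 8i and r = 15
Locus: Circle centered at (2, 8) with radius 15


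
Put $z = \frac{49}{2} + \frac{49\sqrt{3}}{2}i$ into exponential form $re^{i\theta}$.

r = |z| = sqrt((49/2)^2 + (49*sqrt(3)/2)^2) = sqrt(2401/4 + 7203/4) = sqrt(2401) = 49
θ = arctan(b/a) = arctan(42.4352/24.5) (quadrant-adjusted) = 60° = π/3
z = 49e^(i*π/3)


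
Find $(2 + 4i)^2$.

(a + bi)^2 = a^2 - b^2 + 2abi
= 2^2 - 4^2 + 2*2*4i
= -12 + 16i


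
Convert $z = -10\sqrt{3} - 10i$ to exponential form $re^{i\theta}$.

r = |z| = sqrt((-10*sqrt(3))^2 + (-10)^2) = sqrt(300 + 100) = sqrt(400) = 20
θ = arctan(b/a) = arctan(-10/-17.3205) (quadrant-adjusted) = -150° = -5π/6
z = 20e^(-i*5π/6)


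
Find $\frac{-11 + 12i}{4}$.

Divisor is real, so divide each part by 4:
= -11/4 + 3i


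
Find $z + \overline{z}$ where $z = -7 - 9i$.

z + conjugate(z) = (a + bi) + (a - bi) = 2a
= 2 * (-7) = -14


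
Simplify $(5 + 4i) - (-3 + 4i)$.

(5 - (-3)) + (4 - 4)i = 8


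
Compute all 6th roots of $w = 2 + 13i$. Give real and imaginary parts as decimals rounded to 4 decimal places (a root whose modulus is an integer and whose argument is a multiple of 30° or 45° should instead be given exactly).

|w| = sqrt(173) ≈ 13.152946, arg(w) ≈ 81.253838°
Root modulus = sqrt(173)^(1/6) ≈ 1.536398
Root arguments: θ_k = (arg(w) + 360°k)/6 for k = 0, 1, ..., 5
Compute each root as (root modulus)(cos θ_k + i sin θ_k) using full-precision intermediates, then round to 4 decimal places.
Roots: 1.4937 + 0.3598i, 0.4353 + 1.4735i, -1.0584 + 1.1137i, -1.4937 - 0.3598i, -0.4353 - 1.4735i, 1.0584 - 1.1137i


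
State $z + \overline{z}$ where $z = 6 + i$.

z + conjugate(z) = (a + bi) + (a - bi) = 2a
= 2 * 6 = 12


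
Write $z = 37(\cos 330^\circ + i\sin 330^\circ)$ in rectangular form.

a = r cos θ = 37 * sqrt(3)/2 = 37*sqrt(3)/2
b = r sin θ = 37 * -1/2 = -37/2
z = 37*sqrt(3)/2 - (37/2)i


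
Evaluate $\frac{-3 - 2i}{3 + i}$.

Multiply numerator and denominator by conjugate (3 - i):
= (-3 - 2i)(3 - i) / (3^2 + 1^2)
= (-11 - 3i) / 10
= -11/10 - (3/10)i


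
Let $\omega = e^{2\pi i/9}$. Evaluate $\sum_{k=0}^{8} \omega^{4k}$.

Let ζ = ω^4 = e^(2πi·4/9). Since 9 ∤ 4, ζ ≠ 1.
Sum = Σ_{k=0}^{8} ζ^k = (ζ^9 - 1)/(ζ - 1) = (ω^{4·9} - 1)/(ζ - 1) = (1 - 1)/(ζ - 1) = 0


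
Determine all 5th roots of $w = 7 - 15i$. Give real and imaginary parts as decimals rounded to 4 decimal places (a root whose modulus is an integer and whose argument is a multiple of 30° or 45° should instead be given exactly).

|w| = sqrt(274) ≈ 16.552945, arg(w) ≈ 295.016893°
Root modulus = sqrt(274)^(1/5) ≈ 1.752972
Root arguments: θ_k = (arg(w) + 360°k)/5 for k = 0, 1, ..., 4
Compute each root as (root modulus)(cos θ_k + i sin θ_k) using full-precision intermediates, then round to 4 decimal places.
Roots: 0.9028 + 1.5026i, -1.1501 + 1.3229i, -1.6136 - 0.6850i, 0.1529 - 1.7463i, 1.7081 - 0.3942i


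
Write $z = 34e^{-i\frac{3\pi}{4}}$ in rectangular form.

a = r cos θ = 34 * -sqrt(2)/2 = -17*sqrt(2)
b = r sin θ = 34 * -sqrt(2)/2 = -17*sqrt(2)
z = -17*sqrt(2) - 17*sqrt(2)i


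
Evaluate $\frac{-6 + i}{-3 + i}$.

Multiply numerator and denominator by conjugate (-3 - i):
= (-6 + i)(-3 - i) / ((-3)^2 + 1^2)
= (19 + 3i) / 10
= 19/10 + (3/10)i


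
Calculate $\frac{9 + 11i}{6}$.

Divisor is real, so divide each part by 6:
= 3/2 + (11/6)i


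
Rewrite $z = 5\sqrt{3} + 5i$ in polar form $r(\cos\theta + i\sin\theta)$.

r = |z| = sqrt(a^2 + b^2) = sqrt((5*sqrt(3))^2 + (5)^2) = sqrt(75 + 25) = sqrt(100) = 10
θ = arctan(b/a) = arctan(5/8.6603) (quadrant-adjusted) = 30°
z = 10(cos 30° + i sin 30°)


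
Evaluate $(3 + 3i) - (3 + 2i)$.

(3 - 3) + (3 - 2)i = i


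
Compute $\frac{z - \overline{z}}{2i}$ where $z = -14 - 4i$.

z - conjugate(z) = 2bi
(z - conjugate(z))/(2i) = 2bi/(2i) = b = -4


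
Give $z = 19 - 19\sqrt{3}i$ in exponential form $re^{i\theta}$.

r = |z| = sqrt((19)^2 + (-19*sqrt(3))^2) = sqrt(361 + 1083) = sqrt(1444) = 38
θ = arctan(b/a) = arctan(-32.909/19) (quadrant-adjusted) = -60° = -π/3
z = 38e^(-i*π/3)


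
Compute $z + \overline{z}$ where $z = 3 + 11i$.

z + conjugate(z) = (a + bi) + (a - bi) = 2a
= 2 * 3 = 6


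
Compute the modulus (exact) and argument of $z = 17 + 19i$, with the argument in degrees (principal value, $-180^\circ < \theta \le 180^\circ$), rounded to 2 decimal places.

|z| = sqrt(17^2 + 19^2) = sqrt(650)
arg(z) = arctan(b/a) = arctan(19/17) (quadrant-adjusted) = 48.18°


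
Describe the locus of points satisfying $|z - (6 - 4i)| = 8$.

|z - z0| = r describes a circle centered at z0 with radius r
Here z0 = 6 - 4i and r = 8
Locus: Circle centered at (6, -4) with radius 8


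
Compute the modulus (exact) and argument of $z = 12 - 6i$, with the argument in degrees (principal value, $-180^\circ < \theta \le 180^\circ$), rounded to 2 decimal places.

|z| = sqrt(12^2 + (-6)^2) = sqrt(180)
arg(z) = arctan(b/a) = arctan(-6/12) (quadrant-adjusted) = -26.57°


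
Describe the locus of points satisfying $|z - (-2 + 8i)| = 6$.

|z - z0| = r describes a circle centered at z0 with radius r
Here z0 = -2 + 8i and r = 6
Locus: Circle centered at (-2, 8) with radius 6


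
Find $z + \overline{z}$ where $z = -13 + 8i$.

z + conjugate(z) = (a + bi) + (a - bi) = 2a
= 2 * (-13) = -26


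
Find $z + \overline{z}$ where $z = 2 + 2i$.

z + conjugate(z) = (a + bi) + (a - bi) = 2a
= 2 * 2 = 4


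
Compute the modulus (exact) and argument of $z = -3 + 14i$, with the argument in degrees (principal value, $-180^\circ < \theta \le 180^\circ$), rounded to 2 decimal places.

|z| = sqrt((-3)^2 + 14^2) = sqrt(205)
arg(z) = arctan(b/a) = arctan(14/-3) (quadrant-adjusted) = 102.09°


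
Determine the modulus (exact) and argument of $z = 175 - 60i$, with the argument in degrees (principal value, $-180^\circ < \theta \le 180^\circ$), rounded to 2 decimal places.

|z| = sqrt(175^2 + (-60)^2) = 185
arg(z) = arctan(b/a) = arctan(-60/175) (quadrant-adjusted) = -18.92°


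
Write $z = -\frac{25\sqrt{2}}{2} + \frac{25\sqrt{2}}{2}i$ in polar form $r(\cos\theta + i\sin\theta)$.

r = |z| = sqrt(a^2 + b^2) = sqrt((-25*sqrt(2)/2)^2 + (25*sqrt(2)/2)^2) = sqrt(625/2 + 625/2) = sqrt(625) = 25
θ = arctan(b/a) = arctan(17.6777/-17.6777) (quadrant-adjusted) = 135°
z = 25(cos 135° + i sin 135°)


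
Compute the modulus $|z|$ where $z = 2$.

|z| = sqrt(a^2 + b^2) = sqrt(2^2 + 0^2) = sqrt(4) = 2


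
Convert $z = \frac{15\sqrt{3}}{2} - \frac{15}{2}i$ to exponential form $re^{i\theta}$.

r = |z| = sqrt((15*sqrt(3)/2)^2 + (-15/2)^2) = sqrt(675/4 + 225/4) = sqrt(225) = 15
θ = arctan(b/a) = arctan(-7.5/12.9904) (quadrant-adjusted) = -30° = -π/6
z = 15e^(-i*π/6)


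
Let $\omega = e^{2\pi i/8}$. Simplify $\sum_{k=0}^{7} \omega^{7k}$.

Let ζ = ω^7 = e^(2πi·7/8). Since 8 ∤ 7, ζ ≠ 1.
Sum = Σ_{k=0}^{7} ζ^k = (ζ^8 - 1)/(ζ - 1) = (ω^{7·8} - 1)/(ζ - 1) = (1 - 1)/(ζ - 1) = 0


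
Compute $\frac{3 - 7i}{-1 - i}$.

Multiply numerator and denominator by conjugate (-1 + i):
= (3 - 7i)(-1 + i) / ((-1)^2 + (-1)^2)
= (4 + 10i) / 2
= 2 + 5i


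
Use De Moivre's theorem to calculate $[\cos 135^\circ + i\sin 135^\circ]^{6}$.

By De Moivre: z^n = r^n(cos(nθ) + i sin(nθ))
= 1^6(cos(6*135°) + i sin(6*135°))
= 1(cos 90° + i sin 90°)
= i


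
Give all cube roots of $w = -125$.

|w| = 125, arg(w) = 180°
Root modulus = 125^(1/3) = 5
Root arguments: θ_k = (180° + 360°k)/3 for k = 0, 1, ..., 2
Roots: 5/2 + (5*sqrt(3)/2)i, -5, 5/2 - (5*sqrt(3)/2)i


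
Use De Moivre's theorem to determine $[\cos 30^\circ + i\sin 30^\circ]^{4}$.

By De Moivre: z^n = r^n(cos(nθ) + i sin(nθ))
= 1^4(cos(4*30°) + i sin(4*30°))
= 1(cos 120° + i sin 120°)
= -1/2 + (sqrt(3)/2)i


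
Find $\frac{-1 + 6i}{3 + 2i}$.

Multiply numerator and denominator by conjugate (3 - 2i):
= (-1 + 6i)(3 - 2i) / (3^2 + 2^2)
= (9 + 20i) / 13
= 9/13 + (20/13)i


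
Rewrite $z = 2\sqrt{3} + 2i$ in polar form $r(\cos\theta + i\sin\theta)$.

r = |z| = sqrt(a^2 + b^2) = sqrt((2*sqrt(3))^2 + (2)^2) = sqrt(12 + 4) = sqrt(16) = 4
θ = arctan(b/a) = arctan(2/3.4641) (quadrant-adjusted) = 30°
z = 4(cos 30° + i sin 30°)


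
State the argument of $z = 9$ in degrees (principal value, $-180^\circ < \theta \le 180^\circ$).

b = 0 and a > 0, so z lies on the positive real axis: θ = 0°


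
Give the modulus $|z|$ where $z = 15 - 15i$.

|z| = sqrt(a^2 + b^2) = sqrt(15^2 + (-15)^2) = sqrt(450) = sqrt(450)


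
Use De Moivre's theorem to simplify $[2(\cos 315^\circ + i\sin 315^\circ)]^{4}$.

By De Moivre: z^n = r^n(cos(nθ) + i sin(nθ))
= 2^4(cos(4*315°) + i sin(4*315°))
= 16(cos 180° + i sin 180°)
= -16


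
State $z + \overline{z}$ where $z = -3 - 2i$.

z + conjugate(z) = (a + bi) + (a - bi) = 2a
= 2 * (-3) = -6


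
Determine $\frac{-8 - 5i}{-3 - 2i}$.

Multiply numerator and denominator by conjugate (-3 + 2i):
= (-8 - 5i)(-3 + 2i) / ((-3)^2 + (-2)^2)
= (34 - i) / 13
= 34/13 - (1/13)i


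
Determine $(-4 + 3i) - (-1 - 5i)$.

(-4 - (-1)) + (3 - (-5))i = -3 + 8i


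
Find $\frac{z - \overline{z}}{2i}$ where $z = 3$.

z - conjugate(z) = 2bi
(z - conjugate(z))/(2i) = 2bi/(2i) = b = 0


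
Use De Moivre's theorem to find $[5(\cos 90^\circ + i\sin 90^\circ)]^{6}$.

By De Moivre: z^n = r^n(cos(nθ) + i sin(nθ))
= 5^6(cos(6*90°) + i sin(6*90°))
= 15625(cos 180° + i sin 180°)
= -15625


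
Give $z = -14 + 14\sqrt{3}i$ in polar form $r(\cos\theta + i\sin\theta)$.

r = |z| = sqrt(a^2 + b^2) = sqrt((-14)^2 + (14*sqrt(3))^2) = sqrt(196 + 588) = sqrt(784) = 28
θ = arctan(b/a) = arctan(24.2487/-14) (quadrant-adjusted) = 120°
z = 28(cos 120° + i sin 120°)


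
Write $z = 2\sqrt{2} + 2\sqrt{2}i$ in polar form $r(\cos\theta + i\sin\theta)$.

r = |z| = sqrt(a^2 + b^2) = sqrt((2*sqrt(2))^2 + (2*sqrt(2))^2) = sqrt(8 + 8) = sqrt(16) = 4
θ = arctan(b/a) = arctan(2.8284/2.8284) (quadrant-adjusted) = 45°
z = 4(cos 45° + i sin 45°)


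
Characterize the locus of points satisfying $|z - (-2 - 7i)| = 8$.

|z - z0| = r describes a circle centered at z0 with radius r
Here z0 = -2 - 7i and r = 8
Locus: Circle centered at (-2, -7) with radius 8


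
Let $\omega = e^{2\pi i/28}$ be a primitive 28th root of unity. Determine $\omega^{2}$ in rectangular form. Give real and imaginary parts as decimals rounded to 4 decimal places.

ω^2 = e^(2πi·2/28) = e^(i·1π/7)
= cos(1π/7) + i sin(1π/7)
= 0.9010 + 0.4339i


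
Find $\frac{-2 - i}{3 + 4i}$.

Multiply numerator and denominator by conjugate (3 - 4i):
= (-2 - i)(3 - 4i) / (3^2 + 4^2)
= (-10 + 5i) / 25
Divide through by 5: (-2 + i) / 5
= -2/5 + (1/5)i


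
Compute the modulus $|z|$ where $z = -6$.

|z| = sqrt(a^2 + b^2) = sqrt((-6)^2 + 0^2) = sqrt(36) = 6


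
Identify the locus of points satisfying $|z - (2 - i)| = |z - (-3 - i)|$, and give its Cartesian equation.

|z - z1| = |z - z2| means z is equidistant from z1 and z2,
i.e. the perpendicular bisector of the segment from (2, -1) to (-3, -1) (midpoint (-1/2, -1)).
With z = x + yi, square both sides:
(x - 2)^2 + (y - (-1))^2 = (x - (-3))^2 + (y - (-1))^2
The x^2 and y^2 terms cancel: -10x + 0y = 10 - 5 = 5
Simplify: x = -1/2
Locus: Perpendicular bisector of the segment from (2, -1) to (-3, -1): the line x = -1/2


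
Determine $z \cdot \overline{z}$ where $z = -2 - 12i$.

z * conjugate(z) = |z|^2 = a^2 + b^2
= (-2)^2 + (-12)^2 = 148


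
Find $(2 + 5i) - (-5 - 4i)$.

(2 - (-5)) + (5 - (-4))i = 7 + 9i


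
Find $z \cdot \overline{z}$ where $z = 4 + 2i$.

z * conjugate(z) = |z|^2 = a^2 + b^2
= 4^2 + 2^2 = 20


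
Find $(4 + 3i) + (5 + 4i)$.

(4 + 5) + (3 + 4)i = 9 + 7i


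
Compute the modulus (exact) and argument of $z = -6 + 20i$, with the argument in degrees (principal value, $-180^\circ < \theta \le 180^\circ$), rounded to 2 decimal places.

|z| = sqrt((-6)^2 + 20^2) = sqrt(436)
arg(z) = arctan(b/a) = arctan(20/-6) (quadrant-adjusted) = 106.70°


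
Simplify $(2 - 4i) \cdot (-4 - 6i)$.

(a1*a2 - b1*b2) + (a1*b2 + b1*a2)i
= (-8 - 24) + (-12 + 16)i
= -32 + 4i


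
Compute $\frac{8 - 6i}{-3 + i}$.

Multiply numerator and denominator by conjugate (-3 - i):
= (8 - 6i)(-3 - i) / ((-3)^2 + 1^2)
= (-30 + 10i) / 10
= -3 + i


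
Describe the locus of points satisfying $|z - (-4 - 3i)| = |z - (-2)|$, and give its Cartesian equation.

|z - z1| = |z - z2| means z is equidistant from z1 and z2,
i.e. the perpendicular bisector of the segment from (-4, -3) to (-2, 0) (midpoint (-3, -3/2)).
With z = x + yi, square both sides:
(x - (-4))^2 + (y - (-3))^2 = (x - (-2))^2 + (y - 0)^2
The x^2 and y^2 terms cancel: 4x + 6y = 4 - 25 = -21
Simplify: 4x + 6y = -21
Locus: Perpendicular bisector of the segment from (-4, -3) to (-2, 0): the line 4x + 6y = -21


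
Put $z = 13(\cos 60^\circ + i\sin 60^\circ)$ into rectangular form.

a = r cos θ = 13 * 1/2 = 13/2
b = r sin θ = 13 * sqrt(3)/2 = 13*sqrt(3)/2
z = 13/2 + (13*sqrt(3)/2)i


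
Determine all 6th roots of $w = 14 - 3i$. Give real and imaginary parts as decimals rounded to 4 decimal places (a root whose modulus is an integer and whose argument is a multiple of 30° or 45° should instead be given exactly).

|w| = sqrt(205) ≈ 14.317821, arg(w) ≈ 347.905243°
Root modulus = sqrt(205)^(1/6) ≈ 1.558282
Root arguments: θ_k = (arg(w) + 360°k)/6 for k = 0, 1, ..., 5
Compute each root as (root modulus)(cos θ_k + i sin θ_k) using full-precision intermediates, then round to 4 decimal places.
Roots: 0.8261 + 1.3213i, -0.7312 + 1.3761i, -1.5573 + 0.0548i, -0.8261 - 1.3213i, 0.7312 - 1.3761i, 1.5573 - 0.0548i


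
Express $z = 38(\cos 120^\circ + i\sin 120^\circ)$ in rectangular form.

a = r cos θ = 38 * -1/2 = -19
b = r sin θ = 38 * sqrt(3)/2 = 19*sqrt(3)
z = -19 + 19*sqrt(3)i


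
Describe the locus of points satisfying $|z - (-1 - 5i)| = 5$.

|z - z0| = r describes a circle centered at z0 with radius r
Here z0 = -1 - 5i and r = 5
Locus: Circle centered at (-1, -5) with radius 5


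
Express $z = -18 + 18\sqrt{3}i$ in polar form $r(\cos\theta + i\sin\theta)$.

r = |z| = sqrt(a^2 + b^2) = sqrt((-18)^2 + (18*sqrt(3))^2) = sqrt(324 + 972) = sqrt(1296) = 36
θ = arctan(b/a) = arctan(31.1769/-18) (quadrant-adjusted) = 120°
z = 36(cos 120° + i sin 120°)


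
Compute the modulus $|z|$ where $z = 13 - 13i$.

|z| = sqrt(a^2 + b^2) = sqrt(13^2 + (-13)^2) = sqrt(338) = sqrt(338)


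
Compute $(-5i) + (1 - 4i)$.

(0 + 1) + (-5 + (-4))i = 1 - 9i


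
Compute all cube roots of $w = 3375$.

|w| = 3375, arg(w) = 0°
Root modulus = 3375^(1/3) = 15
Root arguments: θ_k = (0° + 360°k)/3 for k = 0, 1, ..., 2
Roots: 15, -15/2 + (15*sqrt(3)/2)i, -15/2 - (15*sqrt(3)/2)i


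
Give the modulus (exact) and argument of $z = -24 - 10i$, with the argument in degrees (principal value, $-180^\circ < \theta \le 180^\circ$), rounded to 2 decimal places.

|z| = sqrt((-24)^2 + (-10)^2) = 26
arg(z) = arctan(b/a) = arctan(-10/-24) (quadrant-adjusted) = -157.38°


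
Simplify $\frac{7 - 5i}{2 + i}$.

Multiply numerator and denominator by conjugate (2 - i):
= (7 - 5i)(2 - i) / (2^2 + 1^2)
= (9 - 17i) / 5
= 9/5 - (17/5)i


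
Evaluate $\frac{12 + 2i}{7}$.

Divisor is real, so divide each part by 7:
= 12/7 + (2/7)i


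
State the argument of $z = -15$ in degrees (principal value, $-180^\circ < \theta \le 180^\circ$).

b = 0 and a < 0, so z lies on the negative real axis: θ = 180°


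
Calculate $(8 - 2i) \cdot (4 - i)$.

(a1*a2 - b1*b2) + (a1*b2 + b1*a2)i
= (32 - 2) + (-8 + (-8))i
= 30 - 16i


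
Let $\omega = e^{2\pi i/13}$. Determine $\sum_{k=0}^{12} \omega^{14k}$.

Let ζ = ω^14 = e^(2πi·14/13). Since 13 ∤ 14, ζ ≠ 1.
Sum = Σ_{k=0}^{12} ζ^k = (ζ^13 - 1)/(ζ - 1) = (ω^{14·13} - 1)/(ζ - 1) = (1 - 1)/(ζ - 1) = 0


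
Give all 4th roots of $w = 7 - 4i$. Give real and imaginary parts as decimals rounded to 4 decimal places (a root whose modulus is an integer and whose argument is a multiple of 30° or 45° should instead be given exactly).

|w| = sqrt(65) ≈ 8.062258, arg(w) ≈ 330.255119°
Root modulus = sqrt(65)^(1/4) ≈ 1.685055
Root arguments: θ_k = (arg(w) + 360°k)/4 for k = 0, 1, ..., 3
Compute each root as (root modulus)(cos θ_k + i sin θ_k) using full-precision intermediates, then round to 4 decimal places.
Roots: 0.2181 + 1.6709i, -1.6709 + 0.2181i, -0.2181 - 1.6709i, 1.6709 - 0.2181i


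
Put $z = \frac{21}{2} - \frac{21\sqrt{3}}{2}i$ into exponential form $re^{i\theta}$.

r = |z| = sqrt((21/2)^2 + (-21*sqrt(3)/2)^2) = sqrt(441/4 + 1323/4) = sqrt(441) = 21
θ = arctan(b/a) = arctan(-18.1865/10.5) (quadrant-adjusted) = -60° = -π/3
z = 21e^(-i*π/3)


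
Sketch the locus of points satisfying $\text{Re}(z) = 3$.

Re(z) = x where z = x + yi; the equation x = 3 is satisfied by all points with that x-coordinate
Locus: Vertical line x = 3


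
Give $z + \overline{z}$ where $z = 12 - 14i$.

z + conjugate(z) = (a + bi) + (a - bi) = 2a
= 2 * 12 = 24


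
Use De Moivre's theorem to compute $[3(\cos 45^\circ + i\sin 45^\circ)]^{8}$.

By De Moivre: z^n = r^n(cos(nθ) + i sin(nθ))
= 3^8(cos(8*45°) + i sin(8*45°))
= 6561(cos 0° + i sin 0°)
= 6561


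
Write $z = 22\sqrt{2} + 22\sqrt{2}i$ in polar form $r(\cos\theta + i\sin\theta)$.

r = |z| = sqrt(a^2 + b^2) = sqrt((22*sqrt(2))^2 + (22*sqrt(2))^2) = sqrt(968 + 968) = sqrt(1936) = 44
θ = arctan(b/a) = arctan(31.1127/31.1127) (quadrant-adjusted) = 45°
z = 44(cos 45° + i sin 45°)


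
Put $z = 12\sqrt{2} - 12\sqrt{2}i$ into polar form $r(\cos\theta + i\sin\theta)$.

r = |z| = sqrt(a^2 + b^2) = sqrt((12*sqrt(2))^2 + (-12*sqrt(2))^2) = sqrt(288 + 288) = sqrt(576) = 24
θ = arctan(b/a) = arctan(-16.9706/16.9706) (quadrant-adjusted) = 315°
z = 24(cos 315° + i sin 315°)


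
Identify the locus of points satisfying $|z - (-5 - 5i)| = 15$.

|z - z0| = r describes a circle centered at z0 with radius r
Here z0 = -5 - 5i and r = 15
Locus: Circle centered at (-5, -5) with radius 15


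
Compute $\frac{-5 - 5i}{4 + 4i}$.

Multiply numerator and denominator by conjugate (4 - 4i):
= (-5 - 5i)(4 - 4i) / (4^2 + 4^2)
= (-40) / 32
Divide through by 8: (-5) / 4
= -5/4


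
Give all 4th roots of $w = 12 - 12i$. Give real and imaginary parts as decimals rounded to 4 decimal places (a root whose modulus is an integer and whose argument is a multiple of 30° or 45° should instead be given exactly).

|w| = sqrt(288) ≈ 16.970563, arg(w) = 315°
Root modulus = sqrt(288)^(1/4) ≈ 2.029664
Root arguments: θ_k = (315° + 360°k)/4 for k = 0, 1, ..., 3
Compute each root as (root modulus)(cos θ_k + i sin θ_k) using full-precision intermediates, then round to 4 decimal places.
Roots: 0.3960 + 1.9907i, -1.9907 + 0.3960i, -0.3960 - 1.9907i, 1.9907 - 0.3960i


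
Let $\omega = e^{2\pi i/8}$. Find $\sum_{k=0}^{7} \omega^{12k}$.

Let ζ = ω^12 = e^(2πi·12/8). Since 8 ∤ 12, ζ ≠ 1.
Sum = Σ_{k=0}^{7} ζ^k = (ζ^8 - 1)/(ζ - 1) = (ω^{12·8} - 1)/(ζ - 1) = (1 - 1)/(ζ - 1) = 0


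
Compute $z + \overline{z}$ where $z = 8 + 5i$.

z + conjugate(z) = (a + bi) + (a - bi) = 2a
= 2 * 8 = 16


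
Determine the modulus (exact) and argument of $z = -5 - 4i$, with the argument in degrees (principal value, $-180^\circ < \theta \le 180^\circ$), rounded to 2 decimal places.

|z| = sqrt((-5)^2 + (-4)^2) = sqrt(41)
arg(z) = arctan(b/a) = arctan(-4/-5) (quadrant-adjusted) = -141.34°


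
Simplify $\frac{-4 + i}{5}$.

Divisor is real, so divide each part by 5:
= -4/5 + (1/5)i


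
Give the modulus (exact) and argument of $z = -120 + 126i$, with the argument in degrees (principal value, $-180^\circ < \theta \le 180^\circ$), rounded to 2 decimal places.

|z| = sqrt((-120)^2 + 126^2) = 174
arg(z) = arctan(b/a) = arctan(126/-120) (quadrant-adjusted) = 133.60°
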